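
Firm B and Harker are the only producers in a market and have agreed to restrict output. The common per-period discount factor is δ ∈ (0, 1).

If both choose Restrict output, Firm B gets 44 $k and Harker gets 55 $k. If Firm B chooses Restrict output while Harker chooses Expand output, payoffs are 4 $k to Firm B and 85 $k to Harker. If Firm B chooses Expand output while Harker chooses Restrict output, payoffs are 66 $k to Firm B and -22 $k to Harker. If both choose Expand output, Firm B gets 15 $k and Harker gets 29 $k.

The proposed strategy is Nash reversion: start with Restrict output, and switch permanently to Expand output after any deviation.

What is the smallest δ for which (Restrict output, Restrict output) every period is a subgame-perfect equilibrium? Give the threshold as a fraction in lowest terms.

15/28

Firm B: cooperation gives 44 each period; deviation gives 66 once then 15 forever.
  44/(1−δ) ≥ 66 + 15δ/(1−δ) ⇒ δ ≥ 22/51.
Harker: cooperation gives 55 each period; deviation gives 85 once then 29 forever.
  δ ≥ 30/56 = 15/28.
Both must hold, so the binding constraint is Harker's: δ ≥ 15/28.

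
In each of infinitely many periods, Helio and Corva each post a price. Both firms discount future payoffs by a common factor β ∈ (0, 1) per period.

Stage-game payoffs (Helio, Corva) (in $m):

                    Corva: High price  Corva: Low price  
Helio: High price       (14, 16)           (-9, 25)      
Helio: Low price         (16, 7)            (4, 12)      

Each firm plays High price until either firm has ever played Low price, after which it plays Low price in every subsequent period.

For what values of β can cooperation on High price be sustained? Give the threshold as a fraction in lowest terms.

For Helio: deviation gain 16−14 = 2, per-period punishment loss 14−4 = 10. IC gives β ≥ 2/12 = 1/6.
For Corva: gain 9, loss 4 per period, so β ≥ 9/13.
The tighter constraint is Corva's, so cooperation needs β ≥ 9/13.

9/13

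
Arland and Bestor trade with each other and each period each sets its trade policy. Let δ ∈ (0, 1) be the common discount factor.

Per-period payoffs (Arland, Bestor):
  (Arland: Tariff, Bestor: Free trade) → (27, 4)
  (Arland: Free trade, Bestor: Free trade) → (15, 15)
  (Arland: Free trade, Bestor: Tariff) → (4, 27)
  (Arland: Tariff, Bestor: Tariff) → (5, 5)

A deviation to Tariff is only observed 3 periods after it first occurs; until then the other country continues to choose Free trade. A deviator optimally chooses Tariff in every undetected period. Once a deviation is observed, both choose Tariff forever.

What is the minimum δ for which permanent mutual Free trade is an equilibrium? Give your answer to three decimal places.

0.817

The best deviation is to choose Tariff for all 3 undetected periods, earning 27 each, then 5 forever once detected.
Deviation value: 27(1−δ^3)/(1−δ) + 5δ^3/(1−δ); cooperation value: 15/(1−δ).
IC: 15 ≥ 27(1−δ^3) + 5δ^3 = 27 − 22δ^3.
So δ^3 ≥ 12/22 = 6/11, giving δ ≥ (6/11)^(1/3) ≈ 0.817.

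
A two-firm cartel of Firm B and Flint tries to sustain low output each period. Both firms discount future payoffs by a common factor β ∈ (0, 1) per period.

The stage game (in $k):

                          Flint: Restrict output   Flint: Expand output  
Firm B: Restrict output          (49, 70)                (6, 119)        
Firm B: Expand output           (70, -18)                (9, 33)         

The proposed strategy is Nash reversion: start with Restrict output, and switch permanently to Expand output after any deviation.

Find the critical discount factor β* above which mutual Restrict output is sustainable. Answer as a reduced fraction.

49/86

For Firm B: deviation gain 70−49 = 21, per-period punishment loss 49−9 = 40. IC gives β ≥ 21/61.
For Flint: gain 49, loss 37 per period, so β ≥ 49/86.
The tighter constraint is Flint's, so cooperation needs β ≥ 49/86.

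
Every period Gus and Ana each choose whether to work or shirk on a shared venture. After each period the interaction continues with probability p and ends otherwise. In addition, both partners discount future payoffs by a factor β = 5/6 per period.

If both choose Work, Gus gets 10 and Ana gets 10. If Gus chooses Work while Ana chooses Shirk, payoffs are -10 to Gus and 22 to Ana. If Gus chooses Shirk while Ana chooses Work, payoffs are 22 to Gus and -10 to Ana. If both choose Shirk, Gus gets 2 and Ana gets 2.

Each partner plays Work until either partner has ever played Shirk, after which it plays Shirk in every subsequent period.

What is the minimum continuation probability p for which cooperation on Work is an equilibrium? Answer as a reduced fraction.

18/25

With continuation probability p and discount β, the effective per-period discount factor is βp.
Grim-trigger IC: βp ≥ (22−10)/(22−2) = 3/5.
So p ≥ (3/5)/(5/6) = 18/25.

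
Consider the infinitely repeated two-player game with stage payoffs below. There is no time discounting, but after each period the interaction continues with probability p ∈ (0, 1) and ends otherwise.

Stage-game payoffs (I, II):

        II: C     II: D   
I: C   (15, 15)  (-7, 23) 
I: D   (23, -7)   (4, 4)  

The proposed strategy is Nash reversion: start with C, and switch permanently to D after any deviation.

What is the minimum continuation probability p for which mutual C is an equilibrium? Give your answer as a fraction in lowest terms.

Expected cooperation value is 15 + p·15 + p²·15 + … = 15/(1−p); deviation gives 23 + p·4/(1−p).
15 ≥ 23(1−p) + 4p ⇒ 19p ≥ 8 ⇒ p ≥ 8/19.

8/19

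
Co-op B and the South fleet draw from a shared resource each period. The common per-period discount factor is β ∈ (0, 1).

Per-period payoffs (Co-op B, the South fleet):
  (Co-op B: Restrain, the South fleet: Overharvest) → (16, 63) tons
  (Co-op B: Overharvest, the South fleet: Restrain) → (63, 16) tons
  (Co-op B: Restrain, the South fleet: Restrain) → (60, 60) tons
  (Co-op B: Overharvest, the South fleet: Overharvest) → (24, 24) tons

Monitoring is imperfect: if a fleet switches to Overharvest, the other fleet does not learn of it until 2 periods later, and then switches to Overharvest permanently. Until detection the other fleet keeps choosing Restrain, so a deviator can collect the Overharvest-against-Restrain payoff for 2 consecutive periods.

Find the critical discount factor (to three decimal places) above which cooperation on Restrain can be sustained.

0.277

Deviating for the 2 undetected periods gains 63−60 = 3 per period over cooperation, then loses 60−24 = 36 per period forever once punishment starts.
Gain: 3(1 + β + … + β^1); loss: 36·β^2/(1−β).
No profitable deviation ⇔ 3(1−β^2) ≤ 36·β^2, i.e. β^2 ≥ 3/(3+36) = 1/13.
Hence β ≥ (1/13)^(1/2) ≈ 0.277.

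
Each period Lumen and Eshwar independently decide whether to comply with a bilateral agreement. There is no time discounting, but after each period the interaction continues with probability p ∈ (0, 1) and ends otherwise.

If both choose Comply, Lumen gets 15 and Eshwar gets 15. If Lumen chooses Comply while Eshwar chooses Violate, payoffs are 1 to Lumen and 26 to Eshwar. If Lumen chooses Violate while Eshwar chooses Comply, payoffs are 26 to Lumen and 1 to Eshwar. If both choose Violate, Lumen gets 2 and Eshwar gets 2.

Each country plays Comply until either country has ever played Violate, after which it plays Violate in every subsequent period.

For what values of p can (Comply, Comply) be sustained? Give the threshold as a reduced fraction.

11/24

Expected cooperation value is 15 + p·15 + p²·15 + … = 15/(1−p); deviation gives 26 + p·2/(1−p).
15 ≥ 26(1−p) + 2p ⇒ 24p ≥ 11 ⇒ p ≥ 11/24.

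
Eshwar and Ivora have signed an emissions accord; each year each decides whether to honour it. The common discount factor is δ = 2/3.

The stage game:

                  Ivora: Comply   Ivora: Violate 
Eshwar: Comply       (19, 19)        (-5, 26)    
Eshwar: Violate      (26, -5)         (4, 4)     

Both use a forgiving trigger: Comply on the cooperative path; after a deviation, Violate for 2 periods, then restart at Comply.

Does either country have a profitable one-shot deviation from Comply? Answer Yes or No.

No

IC: δ+…+δ^2 ≥ (26−19)/(19−4) = 7/15.
At δ = 2/3: partial sum = 1.1111 ≥ 0.4667. Cooperation sustainable.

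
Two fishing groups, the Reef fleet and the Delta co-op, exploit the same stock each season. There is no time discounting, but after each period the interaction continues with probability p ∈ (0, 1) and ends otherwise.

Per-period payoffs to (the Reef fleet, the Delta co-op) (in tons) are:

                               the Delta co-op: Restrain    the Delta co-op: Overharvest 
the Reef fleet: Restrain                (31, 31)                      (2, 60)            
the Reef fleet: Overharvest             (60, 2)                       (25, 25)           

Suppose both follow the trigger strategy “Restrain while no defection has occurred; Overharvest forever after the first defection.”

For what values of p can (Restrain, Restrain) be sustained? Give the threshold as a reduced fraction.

Expected cooperation value is 31 + p·31 + p²·31 + … = 31/(1−p); deviation gives 60 + p·25/(1−p).
31 ≥ 60(1−p) + 25p ⇒ 35p ≥ 29 ⇒ p ≥ 29/35.

29/35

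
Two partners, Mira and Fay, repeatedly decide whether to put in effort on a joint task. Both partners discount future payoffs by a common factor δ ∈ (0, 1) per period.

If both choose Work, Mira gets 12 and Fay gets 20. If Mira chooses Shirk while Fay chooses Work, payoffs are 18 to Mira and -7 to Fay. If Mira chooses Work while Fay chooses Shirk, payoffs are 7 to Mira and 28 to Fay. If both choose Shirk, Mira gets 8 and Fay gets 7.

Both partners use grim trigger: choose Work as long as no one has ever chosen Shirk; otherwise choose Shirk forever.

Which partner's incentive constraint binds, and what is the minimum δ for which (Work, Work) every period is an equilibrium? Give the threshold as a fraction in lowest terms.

Mira's threshold: (18−12)/(18−8) = 3/5.
Fay's threshold: (28−20)/(28−7) = 8/21.
3/5 > 8/21, so Mira binds and δ* = 3/5.

Mira; δ ≥ 3/5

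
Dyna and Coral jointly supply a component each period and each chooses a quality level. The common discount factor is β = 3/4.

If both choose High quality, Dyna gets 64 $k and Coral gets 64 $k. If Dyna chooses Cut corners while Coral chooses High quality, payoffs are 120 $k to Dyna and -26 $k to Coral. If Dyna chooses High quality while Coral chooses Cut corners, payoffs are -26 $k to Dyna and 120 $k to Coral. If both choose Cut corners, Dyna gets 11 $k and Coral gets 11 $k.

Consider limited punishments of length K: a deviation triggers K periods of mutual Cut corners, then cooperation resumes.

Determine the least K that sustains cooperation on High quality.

2

No profitable deviation requires (64−11)(β+…+β^K) ≥ 120−64, i.e. β+…+β^K ≥ 56/53 ≈ 1.0566.
With β = 3/4, the partial sums are K=1: 0.7500, K=2: 1.3125.
K = 2 is the first length at which the sum reaches 1.0566.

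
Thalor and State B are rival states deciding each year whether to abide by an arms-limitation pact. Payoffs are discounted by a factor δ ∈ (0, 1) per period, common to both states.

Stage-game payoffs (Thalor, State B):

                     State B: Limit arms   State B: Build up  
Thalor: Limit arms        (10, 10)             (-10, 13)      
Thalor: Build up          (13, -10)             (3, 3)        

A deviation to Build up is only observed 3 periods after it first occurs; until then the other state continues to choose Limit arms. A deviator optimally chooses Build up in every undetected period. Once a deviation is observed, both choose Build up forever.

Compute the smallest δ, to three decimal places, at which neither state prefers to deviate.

A deviator earns 13 for 3 periods, then 3 forever; cooperating earns 10 forever. Multiplying the IC by (1−δ):
10 ≥ 13(1−δ^3) + 3δ^3, so 10·δ^3 ≥ 3 and δ^3 ≥ 3/10.
δ ≥ (3/10)^(1/3) ≈ 0.669.

0.669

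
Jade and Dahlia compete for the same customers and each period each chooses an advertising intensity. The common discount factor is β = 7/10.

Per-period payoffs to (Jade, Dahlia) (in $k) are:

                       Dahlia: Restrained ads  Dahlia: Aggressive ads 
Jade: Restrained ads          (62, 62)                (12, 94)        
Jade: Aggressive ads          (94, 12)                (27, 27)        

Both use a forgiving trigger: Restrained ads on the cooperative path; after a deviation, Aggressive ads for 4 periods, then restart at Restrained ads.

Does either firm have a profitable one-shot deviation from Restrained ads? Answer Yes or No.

No

Comparing payoff streams over the 5 periods until play realigns: cooperate → 62(1+β+…+β^4); deviate → 94 + 27(β+…+β^4).
Cooperation is sustained iff (62−27)(β+…+β^4) ≥ 94−62.
β+…+β^4 = 7/10·(1−(7/10)^4)/(1−7/10) = 1.7731, and (94−62)/(62−27) = 0.9143.
1.7731 ≥ 0.9143, so cooperation is sustainable.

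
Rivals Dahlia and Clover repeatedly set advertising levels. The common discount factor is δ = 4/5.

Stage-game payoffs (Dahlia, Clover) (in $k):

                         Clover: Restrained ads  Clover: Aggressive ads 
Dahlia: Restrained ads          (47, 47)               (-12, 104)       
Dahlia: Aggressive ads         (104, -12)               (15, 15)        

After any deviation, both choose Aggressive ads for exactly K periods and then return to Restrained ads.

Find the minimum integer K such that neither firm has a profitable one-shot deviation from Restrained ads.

IC: δ(1−δ^K)/(1−δ) ≥ (104−47)/(47−15) = 57/32.
With δ = 4/5: need 1 − δ^K ≥ 57/32·(1−4/5)/(4/5), i.e. δ^K ≤ 0.5547.
Since (4/5)^2 = 0.6400 and (4/5)^3 = 0.5120, the smallest such K is 3.

3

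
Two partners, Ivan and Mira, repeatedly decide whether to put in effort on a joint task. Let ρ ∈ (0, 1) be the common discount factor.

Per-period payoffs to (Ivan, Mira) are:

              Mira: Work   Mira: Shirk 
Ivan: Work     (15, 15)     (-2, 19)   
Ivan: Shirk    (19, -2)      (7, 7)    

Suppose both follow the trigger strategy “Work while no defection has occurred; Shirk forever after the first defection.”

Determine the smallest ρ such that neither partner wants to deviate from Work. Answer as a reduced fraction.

Under grim trigger the critical discount factor is (T−C)/(T−P) with T = 19, C = 15, P = 7.
ρ* = (19−15)/(19−7) = 4/12 = 1/3.

1/3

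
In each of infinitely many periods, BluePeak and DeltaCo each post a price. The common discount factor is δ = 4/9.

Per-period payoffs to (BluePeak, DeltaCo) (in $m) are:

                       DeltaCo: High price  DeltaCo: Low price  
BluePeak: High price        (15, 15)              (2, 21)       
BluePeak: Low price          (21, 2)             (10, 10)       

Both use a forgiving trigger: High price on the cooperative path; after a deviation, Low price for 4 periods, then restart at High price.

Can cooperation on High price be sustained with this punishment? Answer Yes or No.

No

IC: δ+…+δ^4 ≥ (21−15)/(15−10) = 6/5.
At δ = 4/9: partial sum = 0.7688 < 1.2000. Cooperation not sustainable.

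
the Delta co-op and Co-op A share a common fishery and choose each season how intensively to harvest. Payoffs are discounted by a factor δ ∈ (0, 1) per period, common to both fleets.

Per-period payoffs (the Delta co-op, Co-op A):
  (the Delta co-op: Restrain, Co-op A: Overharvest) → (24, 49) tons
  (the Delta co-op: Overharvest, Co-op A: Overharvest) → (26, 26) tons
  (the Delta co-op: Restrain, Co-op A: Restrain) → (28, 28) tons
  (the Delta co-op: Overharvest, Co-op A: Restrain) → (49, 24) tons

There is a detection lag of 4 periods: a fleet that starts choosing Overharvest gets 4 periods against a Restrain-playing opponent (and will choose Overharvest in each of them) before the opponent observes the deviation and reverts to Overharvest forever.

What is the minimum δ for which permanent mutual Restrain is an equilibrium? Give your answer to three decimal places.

The best deviation is to choose Overharvest for all 4 undetected periods, earning 49 each, then 26 forever once detected.
Deviation value: 49(1−δ^4)/(1−δ) + 26δ^4/(1−δ); cooperation value: 28/(1−δ).
IC: 28 ≥ 49(1−δ^4) + 26δ^4 = 49 − 23δ^4.
So δ^4 ≥ 21/23, giving δ ≥ (21/23)^(1/4) ≈ 0.978.

0.978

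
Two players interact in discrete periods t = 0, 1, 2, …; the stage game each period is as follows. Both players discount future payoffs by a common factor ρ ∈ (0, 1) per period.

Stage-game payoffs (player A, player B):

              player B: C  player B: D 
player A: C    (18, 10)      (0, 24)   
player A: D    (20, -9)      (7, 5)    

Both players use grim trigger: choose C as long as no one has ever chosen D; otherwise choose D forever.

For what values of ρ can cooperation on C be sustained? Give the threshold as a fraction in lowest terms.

14/19

player A's threshold: (20−18)/(20−7) = 2/13.
player B's threshold: (24−10)/(24−5) = 14/19.
2/13 < 14/19, so player B binds and ρ* = 14/19.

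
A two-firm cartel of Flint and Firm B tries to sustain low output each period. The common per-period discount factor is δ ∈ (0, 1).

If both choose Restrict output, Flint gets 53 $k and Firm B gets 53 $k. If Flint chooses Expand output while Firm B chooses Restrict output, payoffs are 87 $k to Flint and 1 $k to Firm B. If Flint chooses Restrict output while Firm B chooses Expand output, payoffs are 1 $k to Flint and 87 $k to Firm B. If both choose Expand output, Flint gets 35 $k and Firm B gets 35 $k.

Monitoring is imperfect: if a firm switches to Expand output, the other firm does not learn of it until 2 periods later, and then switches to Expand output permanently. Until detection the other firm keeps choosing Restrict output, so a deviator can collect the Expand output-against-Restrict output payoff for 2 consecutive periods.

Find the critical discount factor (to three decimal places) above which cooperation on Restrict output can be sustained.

0.809

A deviator earns 87 for 2 periods, then 35 forever; cooperating earns 53 forever. Multiplying the IC by (1−δ):
53 ≥ 87(1−δ^2) + 35δ^2, so 52·δ^2 ≥ 34 and δ^2 ≥ 17/26.
δ ≥ (17/26)^(1/2) ≈ 0.809.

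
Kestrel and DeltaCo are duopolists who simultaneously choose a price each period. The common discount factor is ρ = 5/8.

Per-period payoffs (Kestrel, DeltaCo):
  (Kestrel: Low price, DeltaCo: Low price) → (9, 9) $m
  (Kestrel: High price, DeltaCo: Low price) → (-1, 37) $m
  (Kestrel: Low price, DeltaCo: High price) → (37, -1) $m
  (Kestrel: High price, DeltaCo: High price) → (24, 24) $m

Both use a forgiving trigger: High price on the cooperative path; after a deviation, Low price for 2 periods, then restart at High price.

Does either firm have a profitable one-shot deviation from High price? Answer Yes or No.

Comparing payoff streams over the 3 periods until play realigns: cooperate → 24(1+ρ+…+ρ^2); deviate → 37 + 9(ρ+…+ρ^2).
Cooperation is sustained iff (24−9)(ρ+…+ρ^2) ≥ 37−24.
ρ+…+ρ^2 = 5/8·(1−(5/8)^2)/(1−5/8) = 1.0156, and (37−24)/(24−9) = 0.8667.
1.0156 ≥ 0.8667, so cooperation is sustainable.

No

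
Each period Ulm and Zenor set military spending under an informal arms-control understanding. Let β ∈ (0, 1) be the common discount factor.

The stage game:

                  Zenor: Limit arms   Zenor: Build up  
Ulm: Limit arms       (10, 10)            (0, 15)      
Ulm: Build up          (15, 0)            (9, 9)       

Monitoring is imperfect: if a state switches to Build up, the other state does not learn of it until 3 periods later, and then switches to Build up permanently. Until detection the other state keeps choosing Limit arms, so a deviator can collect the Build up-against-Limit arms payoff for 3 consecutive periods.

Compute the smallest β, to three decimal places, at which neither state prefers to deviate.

0.941

A deviator earns 15 for 3 periods, then 9 forever; cooperating earns 10 forever. Multiplying the IC by (1−β):
10 ≥ 15(1−β^3) + 9β^3, so 6·β^3 ≥ 5 and β^3 ≥ 5/6.
β ≥ (5/6)^(1/3) ≈ 0.941.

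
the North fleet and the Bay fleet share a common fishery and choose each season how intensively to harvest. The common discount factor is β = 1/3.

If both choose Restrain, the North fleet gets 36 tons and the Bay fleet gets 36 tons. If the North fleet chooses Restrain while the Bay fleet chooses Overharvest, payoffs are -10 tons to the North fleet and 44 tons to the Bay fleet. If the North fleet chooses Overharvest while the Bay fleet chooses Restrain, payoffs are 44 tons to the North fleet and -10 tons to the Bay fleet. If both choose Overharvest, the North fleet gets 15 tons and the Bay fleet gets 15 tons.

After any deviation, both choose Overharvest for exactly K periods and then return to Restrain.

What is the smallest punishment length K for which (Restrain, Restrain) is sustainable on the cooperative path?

IC: β(1−β^K)/(1−β) ≥ (44−36)/(36−15) = 8/21.
With β = 1/3: need 1 − β^K ≥ 8/21·(1−1/3)/(1/3), i.e. β^K ≤ 0.2381.
Since (1/3)^1 = 0.3333 and (1/3)^2 = 0.1111, the smallest such K is 2.

2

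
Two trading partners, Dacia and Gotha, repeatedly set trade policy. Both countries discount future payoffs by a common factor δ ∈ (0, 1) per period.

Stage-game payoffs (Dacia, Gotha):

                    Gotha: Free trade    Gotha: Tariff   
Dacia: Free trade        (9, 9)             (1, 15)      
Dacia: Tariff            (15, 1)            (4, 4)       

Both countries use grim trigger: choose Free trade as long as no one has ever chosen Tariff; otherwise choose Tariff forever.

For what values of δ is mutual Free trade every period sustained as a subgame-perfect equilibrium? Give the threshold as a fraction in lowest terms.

6/11

Cooperation forever yields 9 each period: 9/(1−δ).
Deviating yields 15 once, then 4 forever: 15 + 4δ/(1−δ).
No profitable deviation requires 9/(1−δ) ≥ 15 + 4δ/(1−δ).
Multiplying by (1−δ): 9 ≥ 15(1−δ) + 4δ = 15 − 11δ.
So 11δ ≥ 6, i.e. δ ≥ 6/11.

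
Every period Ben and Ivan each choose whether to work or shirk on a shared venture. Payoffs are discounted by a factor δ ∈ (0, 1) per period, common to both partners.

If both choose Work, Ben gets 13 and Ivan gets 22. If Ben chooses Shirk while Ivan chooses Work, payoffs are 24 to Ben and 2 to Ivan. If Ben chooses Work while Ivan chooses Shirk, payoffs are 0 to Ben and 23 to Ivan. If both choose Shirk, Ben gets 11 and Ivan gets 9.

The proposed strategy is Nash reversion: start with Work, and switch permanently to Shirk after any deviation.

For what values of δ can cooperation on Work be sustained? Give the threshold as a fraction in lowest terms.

For Ben: deviation gain 24−13 = 11, per-period punishment loss 13−11 = 2. IC gives δ ≥ 11/13.
For Ivan: gain 1, loss 13 per period, so δ ≥ 1/14.
The tighter constraint is Ben's, so cooperation needs δ ≥ 11/13.

11/13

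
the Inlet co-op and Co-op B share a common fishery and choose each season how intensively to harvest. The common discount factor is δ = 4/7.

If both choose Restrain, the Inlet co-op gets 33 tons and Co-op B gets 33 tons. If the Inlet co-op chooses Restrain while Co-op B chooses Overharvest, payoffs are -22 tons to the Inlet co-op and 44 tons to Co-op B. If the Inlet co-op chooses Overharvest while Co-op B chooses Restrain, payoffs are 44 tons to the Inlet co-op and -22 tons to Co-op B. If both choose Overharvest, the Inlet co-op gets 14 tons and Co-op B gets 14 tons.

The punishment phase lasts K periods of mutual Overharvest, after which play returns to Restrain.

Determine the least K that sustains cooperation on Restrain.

IC: δ(1−δ^K)/(1−δ) ≥ (44−33)/(33−14) = 11/19.
With δ = 4/7: need 1 − δ^K ≥ 11/19·(1−4/7)/(4/7), i.e. δ^K ≤ 0.5658.
Since (4/7)^1 = 0.5714 and (4/7)^2 = 0.3265, the smallest such K is 2.

2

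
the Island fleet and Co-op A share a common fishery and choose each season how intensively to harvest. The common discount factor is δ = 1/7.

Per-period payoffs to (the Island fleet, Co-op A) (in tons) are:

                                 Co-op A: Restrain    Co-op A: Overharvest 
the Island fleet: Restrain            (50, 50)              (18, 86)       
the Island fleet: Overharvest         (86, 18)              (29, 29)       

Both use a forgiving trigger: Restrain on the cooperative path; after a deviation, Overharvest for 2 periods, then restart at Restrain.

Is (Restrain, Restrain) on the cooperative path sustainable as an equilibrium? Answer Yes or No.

IC: δ+…+δ^2 ≥ (86−50)/(50−29) = 12/7.
At δ = 1/7: partial sum = 0.1633 < 1.7143. Cooperation not sustainable.

No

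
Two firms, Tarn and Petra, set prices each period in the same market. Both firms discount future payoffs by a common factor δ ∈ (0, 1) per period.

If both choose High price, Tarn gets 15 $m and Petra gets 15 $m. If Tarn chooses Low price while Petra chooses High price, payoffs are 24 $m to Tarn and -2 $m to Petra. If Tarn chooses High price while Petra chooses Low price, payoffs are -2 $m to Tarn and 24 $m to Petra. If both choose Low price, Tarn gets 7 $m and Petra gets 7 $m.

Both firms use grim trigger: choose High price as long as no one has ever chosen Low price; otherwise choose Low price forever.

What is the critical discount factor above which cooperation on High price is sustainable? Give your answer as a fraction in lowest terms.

Under grim trigger the critical discount factor is (T−C)/(T−P) with T = 24, C = 15, P = 7.
δ* = (24−15)/(24−7) = 9/17.

9/17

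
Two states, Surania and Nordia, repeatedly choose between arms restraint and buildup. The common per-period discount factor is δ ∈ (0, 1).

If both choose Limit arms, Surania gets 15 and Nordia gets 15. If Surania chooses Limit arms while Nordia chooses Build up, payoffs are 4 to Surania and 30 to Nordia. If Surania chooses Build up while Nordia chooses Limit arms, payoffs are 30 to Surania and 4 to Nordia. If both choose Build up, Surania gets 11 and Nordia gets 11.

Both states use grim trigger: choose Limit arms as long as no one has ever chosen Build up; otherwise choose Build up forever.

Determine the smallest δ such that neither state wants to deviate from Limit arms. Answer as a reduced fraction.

15/19

Under grim trigger the critical discount factor is (T−C)/(T−P) with T = 30, C = 15, P = 11.
δ* = (30−15)/(30−11) = 15/19.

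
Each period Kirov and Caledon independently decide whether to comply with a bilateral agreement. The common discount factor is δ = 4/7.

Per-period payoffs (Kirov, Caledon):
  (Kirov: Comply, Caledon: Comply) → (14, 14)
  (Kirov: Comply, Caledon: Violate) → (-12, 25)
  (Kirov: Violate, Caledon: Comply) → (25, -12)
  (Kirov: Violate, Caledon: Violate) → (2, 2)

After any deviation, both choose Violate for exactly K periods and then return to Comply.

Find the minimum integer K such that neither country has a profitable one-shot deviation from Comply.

Need Σ_{k=1}^{K} δ^k ≥ (25−14)/(14−2) = 0.9167 at δ = 4/7.
At K = 2 the sum is 0.8980 < 0.9167; at K = 3 it is 1.0845 ≥ 0.9167.
So the minimum punishment length is K = 3.

3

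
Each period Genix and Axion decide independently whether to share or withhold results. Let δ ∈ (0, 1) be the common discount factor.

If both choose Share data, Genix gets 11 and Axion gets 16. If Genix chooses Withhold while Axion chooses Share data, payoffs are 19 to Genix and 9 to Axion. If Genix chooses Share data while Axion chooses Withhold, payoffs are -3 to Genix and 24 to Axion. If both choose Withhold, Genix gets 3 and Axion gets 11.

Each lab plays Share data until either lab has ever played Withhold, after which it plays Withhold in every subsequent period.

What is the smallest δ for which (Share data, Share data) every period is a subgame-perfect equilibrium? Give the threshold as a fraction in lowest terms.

8/13

For Genix: deviation gain 19−11 = 8, per-period punishment loss 11−3 = 8. IC gives δ ≥ 8/16 = 1/2.
For Axion: gain 8, loss 5 per period, so δ ≥ 8/13.
The tighter constraint is Axion's, so cooperation needs δ ≥ 8/13.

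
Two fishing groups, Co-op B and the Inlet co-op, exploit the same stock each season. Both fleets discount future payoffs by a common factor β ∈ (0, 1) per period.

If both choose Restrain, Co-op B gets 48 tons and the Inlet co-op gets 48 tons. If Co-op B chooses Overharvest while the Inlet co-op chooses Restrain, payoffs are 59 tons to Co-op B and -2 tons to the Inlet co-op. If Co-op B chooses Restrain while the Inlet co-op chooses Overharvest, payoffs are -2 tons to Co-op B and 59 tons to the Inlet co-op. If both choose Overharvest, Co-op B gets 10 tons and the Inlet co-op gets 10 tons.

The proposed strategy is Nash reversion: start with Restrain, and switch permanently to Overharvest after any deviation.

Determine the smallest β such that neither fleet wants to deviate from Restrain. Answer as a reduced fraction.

11/49

Under grim trigger the critical discount factor is (T−C)/(T−P) with T = 59, C = 48, P = 10.
β* = (59−48)/(59−10) = 11/49.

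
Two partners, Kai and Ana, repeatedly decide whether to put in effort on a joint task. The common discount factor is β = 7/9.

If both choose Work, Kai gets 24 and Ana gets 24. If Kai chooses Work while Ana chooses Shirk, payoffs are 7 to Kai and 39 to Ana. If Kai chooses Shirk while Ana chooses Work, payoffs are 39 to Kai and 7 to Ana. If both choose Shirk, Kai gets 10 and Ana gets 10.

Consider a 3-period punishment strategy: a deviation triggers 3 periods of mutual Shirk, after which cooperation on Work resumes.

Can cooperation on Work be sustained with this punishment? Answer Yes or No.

Yes

IC: β+…+β^3 ≥ (39−24)/(24−10) = 15/14.
At β = 7/9: partial sum = 1.8532 ≥ 1.0714. Cooperation sustainable.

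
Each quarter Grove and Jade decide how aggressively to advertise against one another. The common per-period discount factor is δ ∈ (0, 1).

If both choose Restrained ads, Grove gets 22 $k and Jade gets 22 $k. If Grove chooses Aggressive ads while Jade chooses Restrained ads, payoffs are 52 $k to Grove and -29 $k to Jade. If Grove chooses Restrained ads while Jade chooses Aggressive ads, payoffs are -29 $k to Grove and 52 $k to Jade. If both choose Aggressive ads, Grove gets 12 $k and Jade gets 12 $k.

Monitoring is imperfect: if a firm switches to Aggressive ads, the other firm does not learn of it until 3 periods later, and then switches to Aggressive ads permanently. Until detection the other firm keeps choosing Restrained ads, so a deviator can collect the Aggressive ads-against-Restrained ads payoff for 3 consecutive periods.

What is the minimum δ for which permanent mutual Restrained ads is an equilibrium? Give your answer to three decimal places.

A deviator earns 52 for 3 periods, then 12 forever; cooperating earns 22 forever. Multiplying the IC by (1−δ):
22 ≥ 52(1−δ^3) + 12δ^3, so 40·δ^3 ≥ 30 and δ^3 ≥ 3/4.
δ ≥ (3/4)^(1/3) ≈ 0.909.

0.909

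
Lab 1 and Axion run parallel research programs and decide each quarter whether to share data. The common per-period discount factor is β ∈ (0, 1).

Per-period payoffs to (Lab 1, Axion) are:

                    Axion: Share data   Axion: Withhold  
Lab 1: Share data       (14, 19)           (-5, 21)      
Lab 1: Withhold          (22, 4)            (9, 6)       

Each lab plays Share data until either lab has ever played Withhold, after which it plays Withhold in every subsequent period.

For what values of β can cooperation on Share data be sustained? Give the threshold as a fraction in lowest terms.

Lab 1: cooperation gives 14 each period; deviation gives 22 once then 9 forever.
  14/(1−β) ≥ 22 + 9β/(1−β) ⇒ β ≥ 8/13.
Axion: cooperation gives 19 each period; deviation gives 21 once then 6 forever.
  β ≥ 2/15.
Both must hold, so the binding constraint is Lab 1's: β ≥ 8/13.

8/13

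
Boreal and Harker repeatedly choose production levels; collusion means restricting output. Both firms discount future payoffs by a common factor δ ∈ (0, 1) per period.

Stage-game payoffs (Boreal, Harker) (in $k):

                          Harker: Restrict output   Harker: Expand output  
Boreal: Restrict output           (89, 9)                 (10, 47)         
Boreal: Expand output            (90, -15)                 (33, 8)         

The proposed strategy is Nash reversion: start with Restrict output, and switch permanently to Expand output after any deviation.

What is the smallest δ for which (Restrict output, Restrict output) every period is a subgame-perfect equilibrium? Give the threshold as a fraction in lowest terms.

Boreal's threshold: (90−89)/(90−33) = 1/57.
Harker's threshold: (47−9)/(47−8) = 38/39.
1/57 < 38/39, so Harker binds and δ* = 38/39.

38/39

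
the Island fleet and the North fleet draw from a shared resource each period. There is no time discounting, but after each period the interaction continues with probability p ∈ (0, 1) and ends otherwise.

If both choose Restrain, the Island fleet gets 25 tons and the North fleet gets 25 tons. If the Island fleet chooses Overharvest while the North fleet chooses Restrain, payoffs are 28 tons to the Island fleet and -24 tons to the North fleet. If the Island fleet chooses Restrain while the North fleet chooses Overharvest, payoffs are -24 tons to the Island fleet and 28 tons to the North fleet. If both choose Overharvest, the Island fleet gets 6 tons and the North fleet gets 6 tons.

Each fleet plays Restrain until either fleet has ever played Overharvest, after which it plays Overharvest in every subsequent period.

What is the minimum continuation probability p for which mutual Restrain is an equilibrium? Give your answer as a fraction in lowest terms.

With no time discounting, the continuation probability p plays the role of the discount factor.
Grim-trigger IC: 25/(1−p) ≥ 28 + 6p/(1−p) ⇒ p ≥ (28−25)/(28−6) = 3/22.

3/22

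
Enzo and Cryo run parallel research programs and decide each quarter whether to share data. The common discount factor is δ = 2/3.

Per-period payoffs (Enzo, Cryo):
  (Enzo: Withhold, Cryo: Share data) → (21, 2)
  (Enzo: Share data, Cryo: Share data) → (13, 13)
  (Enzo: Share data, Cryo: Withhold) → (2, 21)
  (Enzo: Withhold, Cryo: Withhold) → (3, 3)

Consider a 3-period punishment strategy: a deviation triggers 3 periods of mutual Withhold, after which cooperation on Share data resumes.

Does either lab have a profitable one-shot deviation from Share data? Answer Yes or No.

A one-shot deviation gives 21 now, then 3 for 3 periods, then back to 13.
Gain from deviating: (21−13) today; loss: (13−3) in each of the next 3 periods.
No-deviation condition: (13−3)(δ+…+δ^3) ≥ 21−13, i.e. δ+…+δ^3 ≥ 4/5.
At δ = 2/3: δ+…+δ^3 = 1.4074 ≥ 0.8000.
So cooperation is sustainable.

No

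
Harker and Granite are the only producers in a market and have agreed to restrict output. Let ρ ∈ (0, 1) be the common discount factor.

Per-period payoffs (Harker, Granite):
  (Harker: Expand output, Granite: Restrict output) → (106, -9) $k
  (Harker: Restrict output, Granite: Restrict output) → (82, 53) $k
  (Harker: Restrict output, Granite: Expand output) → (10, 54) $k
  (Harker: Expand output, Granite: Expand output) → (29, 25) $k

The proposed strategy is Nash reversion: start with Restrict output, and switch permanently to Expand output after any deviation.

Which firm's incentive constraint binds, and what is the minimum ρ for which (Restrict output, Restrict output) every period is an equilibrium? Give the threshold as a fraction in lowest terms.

Harker: cooperation gives 82 each period; deviation gives 106 once then 29 forever.
  82/(1−ρ) ≥ 106 + 29ρ/(1−ρ) ⇒ ρ ≥ 24/77.
Granite: cooperation gives 53 each period; deviation gives 54 once then 25 forever.
  ρ ≥ 1/29.
Both must hold, so the binding constraint is Harker's: ρ ≥ 24/77.

Harker; ρ ≥ 24/77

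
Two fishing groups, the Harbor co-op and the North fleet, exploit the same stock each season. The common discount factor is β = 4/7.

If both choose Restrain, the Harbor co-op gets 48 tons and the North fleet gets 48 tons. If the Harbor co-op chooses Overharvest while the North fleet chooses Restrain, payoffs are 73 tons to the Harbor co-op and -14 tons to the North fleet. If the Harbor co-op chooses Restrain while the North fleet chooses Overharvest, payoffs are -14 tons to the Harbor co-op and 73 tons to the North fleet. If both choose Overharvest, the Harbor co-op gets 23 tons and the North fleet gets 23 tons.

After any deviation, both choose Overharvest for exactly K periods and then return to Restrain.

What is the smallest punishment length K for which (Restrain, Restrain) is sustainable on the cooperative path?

Need Σ_{k=1}^{K} β^k ≥ (73−48)/(48−23) = 1.0000 at β = 4/7.
At K = 2 the sum is 0.8980 < 1.0000; at K = 3 it is 1.0845 ≥ 1.0000.
So the minimum punishment length is K = 3.

3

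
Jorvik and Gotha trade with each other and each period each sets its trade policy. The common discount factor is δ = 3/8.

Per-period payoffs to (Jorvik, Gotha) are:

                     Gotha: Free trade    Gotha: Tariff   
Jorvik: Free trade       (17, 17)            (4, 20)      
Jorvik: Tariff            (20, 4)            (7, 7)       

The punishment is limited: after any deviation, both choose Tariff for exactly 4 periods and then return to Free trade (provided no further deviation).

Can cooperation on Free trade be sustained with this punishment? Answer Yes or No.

Yes

A one-shot deviation gives 20 now, then 7 for 4 periods, then back to 17.
Gain from deviating: (20−17) today; loss: (17−7) in each of the next 4 periods.
No-deviation condition: (17−7)(δ+…+δ^4) ≥ 20−17, i.e. δ+…+δ^4 ≥ 3/10.
At δ = 3/8: δ+…+δ^4 = 0.5881 ≥ 0.3000.
So cooperation is sustainable.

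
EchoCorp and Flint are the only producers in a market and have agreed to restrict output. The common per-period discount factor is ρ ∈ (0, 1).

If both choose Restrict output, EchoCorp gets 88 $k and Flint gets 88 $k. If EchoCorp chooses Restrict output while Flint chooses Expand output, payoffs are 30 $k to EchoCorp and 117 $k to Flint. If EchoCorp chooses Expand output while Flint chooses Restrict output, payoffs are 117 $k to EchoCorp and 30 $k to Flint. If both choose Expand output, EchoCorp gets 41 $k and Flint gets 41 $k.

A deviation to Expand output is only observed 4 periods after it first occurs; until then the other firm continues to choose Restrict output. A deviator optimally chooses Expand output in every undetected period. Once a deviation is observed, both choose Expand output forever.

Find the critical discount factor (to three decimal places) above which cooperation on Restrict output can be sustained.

A deviator earns 117 for 4 periods, then 41 forever; cooperating earns 88 forever. Multiplying the IC by (1−ρ):
88 ≥ 117(1−ρ^4) + 41ρ^4, so 76·ρ^4 ≥ 29 and ρ^4 ≥ 29/76.
ρ ≥ (29/76)^(1/4) ≈ 0.786.

0.786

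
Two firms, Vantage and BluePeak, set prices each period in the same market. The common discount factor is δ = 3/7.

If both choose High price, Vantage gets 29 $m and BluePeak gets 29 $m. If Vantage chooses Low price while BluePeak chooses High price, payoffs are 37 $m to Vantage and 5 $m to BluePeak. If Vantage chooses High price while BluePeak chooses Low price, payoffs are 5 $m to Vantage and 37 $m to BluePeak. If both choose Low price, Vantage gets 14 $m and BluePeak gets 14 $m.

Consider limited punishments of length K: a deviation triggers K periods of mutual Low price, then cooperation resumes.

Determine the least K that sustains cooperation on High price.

IC: δ(1−δ^K)/(1−δ) ≥ (37−29)/(29−14) = 8/15.
With δ = 3/7: need 1 − δ^K ≥ 8/15·(1−3/7)/(3/7), i.e. δ^K ≤ 0.2889.
Since (3/7)^1 = 0.4286 and (3/7)^2 = 0.1837, the smallest such K is 2.

2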